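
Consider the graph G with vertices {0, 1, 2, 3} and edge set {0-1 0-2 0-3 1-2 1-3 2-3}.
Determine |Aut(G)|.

24

Every vertex has degree 3, so G is the complete graph K_4. Any permutation of the 4 vertices preserves K_4, so Aut(K_4) = S_4 of order 4! = 24.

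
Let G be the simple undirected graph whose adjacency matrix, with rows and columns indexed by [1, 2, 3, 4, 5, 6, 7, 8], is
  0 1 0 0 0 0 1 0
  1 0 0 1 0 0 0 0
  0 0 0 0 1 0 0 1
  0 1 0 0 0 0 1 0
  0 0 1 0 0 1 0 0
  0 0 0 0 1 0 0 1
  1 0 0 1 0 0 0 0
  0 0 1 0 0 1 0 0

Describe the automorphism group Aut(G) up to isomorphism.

D_4 ≀ Z_2

G has two connected components, {3, 5, 6, 8} and {1, 2, 4, 7}; each is 2-regular, so G = C_4 ⊔ C_4. With two isomorphic components, Aut(G) = Aut(C_4) ≀ S_2 = (D_4 × D_4) ⋊ Z_2: permute each cycle by D_4, then optionally swap the two cycles. Order 2·(2·4)² = 128.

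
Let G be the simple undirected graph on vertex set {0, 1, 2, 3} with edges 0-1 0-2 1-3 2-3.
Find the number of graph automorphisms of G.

8

G is 2-regular and bipartite on 2^2 = 4 vertices with girth 4; it is the hypercube graph Q_2. Aut(Q_2) consists of the signed permutations of the 2 coordinate axes: 2! permutations times 2^2 sign flips, so |Aut| = 2^2·2! = 8.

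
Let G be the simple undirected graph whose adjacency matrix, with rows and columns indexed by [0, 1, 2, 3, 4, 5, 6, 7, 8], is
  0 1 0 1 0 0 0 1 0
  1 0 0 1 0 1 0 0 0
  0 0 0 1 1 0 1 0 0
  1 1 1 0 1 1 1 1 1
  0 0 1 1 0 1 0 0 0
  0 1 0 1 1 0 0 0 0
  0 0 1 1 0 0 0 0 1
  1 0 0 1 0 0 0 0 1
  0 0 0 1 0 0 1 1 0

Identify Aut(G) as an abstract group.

D_8

Vertex 3 is the unique vertex of degree 8; the remaining 8 vertices each have degree 3 and induce a cycle, so G is the wheel on 9 vertices with hub 3. Every automorphism fixes the hub and acts on the rim 8-cycle, so Aut(G) ≅ Aut(C_8) = D_8 of order 16.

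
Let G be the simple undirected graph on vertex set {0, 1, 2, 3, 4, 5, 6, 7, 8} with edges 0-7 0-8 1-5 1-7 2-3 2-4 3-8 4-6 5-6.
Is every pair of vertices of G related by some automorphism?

G is 2-regular and connected on 9 vertices, i.e. the cycle C_9. C_9 has 9 rotations and 9 reflections, so Aut(C_9) ≅ D_9 of order 18. This group acts transitively on the 9 vertices.

Yes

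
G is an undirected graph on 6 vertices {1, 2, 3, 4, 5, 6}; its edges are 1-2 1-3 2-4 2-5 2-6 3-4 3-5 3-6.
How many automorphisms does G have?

48

The vertices split by degree into {2, 3} (degree 4) and {1, 4, 5, 6} (degree 2); every edge runs between the two parts, so G is the complete bipartite graph K_{2,4}. Automorphisms preserve the bipartition setwise (since the parts differ in size) and act as S_2 × S_4 within it; |Aut| = 48.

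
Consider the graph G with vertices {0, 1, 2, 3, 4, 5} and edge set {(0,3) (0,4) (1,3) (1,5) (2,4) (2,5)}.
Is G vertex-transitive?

Yes

Every vertex has degree 2 and the graph is connected, so G is the 6-cycle C_6. The automorphisms of the 6-cycle are exactly the symmetries of a regular 6-gon: the dihedral group D_6, |D_6| = 12. Under this action every vertex can be carried to every other, so G is vertex-transitive.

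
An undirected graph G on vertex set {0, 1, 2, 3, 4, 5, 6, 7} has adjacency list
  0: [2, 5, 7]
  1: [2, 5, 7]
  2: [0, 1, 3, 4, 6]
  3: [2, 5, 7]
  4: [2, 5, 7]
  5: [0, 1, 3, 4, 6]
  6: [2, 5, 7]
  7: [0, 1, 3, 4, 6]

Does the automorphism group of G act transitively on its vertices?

Automorphisms preserve degree, but G has vertices of degree 3 and vertices of degree 5; no automorphism maps one to the other, so G is not vertex-transitive.

No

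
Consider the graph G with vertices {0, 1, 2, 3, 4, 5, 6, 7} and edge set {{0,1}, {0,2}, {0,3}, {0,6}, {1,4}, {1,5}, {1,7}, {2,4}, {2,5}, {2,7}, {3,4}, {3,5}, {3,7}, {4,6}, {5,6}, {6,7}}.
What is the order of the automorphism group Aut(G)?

G is 4-regular and bipartite with parts {1, 2, 3, 6} and {0, 4, 5, 7} (each part is independent and every cross-pair is an edge), so G = K_{4,4}. Each part can be permuted independently (S_4 × S_4) and the two equal-size parts can also be swapped, giving (S_4 × S_4) ⋊ Z_2 of order 2·(4!)² = 1152.

1152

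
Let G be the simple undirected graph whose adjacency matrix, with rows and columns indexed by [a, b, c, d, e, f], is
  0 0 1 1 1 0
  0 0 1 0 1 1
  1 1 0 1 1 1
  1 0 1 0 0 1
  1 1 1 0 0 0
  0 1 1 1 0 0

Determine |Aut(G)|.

Vertex c is the unique vertex of degree 5; the remaining 5 vertices each have degree 3 and induce a cycle, so G is the wheel on 6 vertices with hub c. Every automorphism fixes the hub and acts on the rim 5-cycle, so Aut(G) ≅ Aut(C_5) = D_5 of order 10.

10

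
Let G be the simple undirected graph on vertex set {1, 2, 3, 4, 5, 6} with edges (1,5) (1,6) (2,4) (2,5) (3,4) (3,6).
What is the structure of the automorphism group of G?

G is 2-regular and connected on 6 vertices, i.e. the cycle C_6. The automorphisms of the 6-cycle are exactly the symmetries of a regular 6-gon: the dihedral group D_6, |D_6| = 12.

the dihedral group of order 12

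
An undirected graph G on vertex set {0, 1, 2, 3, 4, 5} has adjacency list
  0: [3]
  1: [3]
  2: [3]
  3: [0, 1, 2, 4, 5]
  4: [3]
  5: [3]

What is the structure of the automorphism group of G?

Vertex 3 has degree 5 and every other vertex has degree 1, so G is the star K_{1,5} with centre 3. The 5 leaves are pairwise interchangeable while the centre is fixed, giving Aut(G) = S_5.

S_5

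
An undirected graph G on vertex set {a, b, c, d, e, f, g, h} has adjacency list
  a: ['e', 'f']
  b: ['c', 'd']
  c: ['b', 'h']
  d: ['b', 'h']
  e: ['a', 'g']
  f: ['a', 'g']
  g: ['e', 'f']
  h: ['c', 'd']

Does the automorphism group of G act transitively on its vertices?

Yes

G has two connected components, {a, e, f, g} and {b, c, d, h}; each is 2-regular, so G = C_4 ⊔ C_4. With two isomorphic components, Aut(G) = Aut(C_4) ≀ S_2 = (D_4 × D_4) ⋊ Z_2: permute each cycle by D_4, then optionally swap the two cycles. Order 2·(2·4)² = 128. This group acts transitively on the 8 vertices.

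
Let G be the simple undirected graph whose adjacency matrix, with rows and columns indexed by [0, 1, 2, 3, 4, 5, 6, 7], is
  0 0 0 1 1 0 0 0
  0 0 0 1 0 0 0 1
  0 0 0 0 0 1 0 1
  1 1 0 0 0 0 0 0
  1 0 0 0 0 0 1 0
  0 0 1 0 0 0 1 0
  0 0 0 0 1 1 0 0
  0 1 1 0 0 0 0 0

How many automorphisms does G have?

16

Every vertex has degree 2 and the graph is connected, so G is the 8-cycle C_8. The automorphisms of the 8-cycle are exactly the symmetries of a regular 8-gon: the dihedral group D_8, |D_8| = 16.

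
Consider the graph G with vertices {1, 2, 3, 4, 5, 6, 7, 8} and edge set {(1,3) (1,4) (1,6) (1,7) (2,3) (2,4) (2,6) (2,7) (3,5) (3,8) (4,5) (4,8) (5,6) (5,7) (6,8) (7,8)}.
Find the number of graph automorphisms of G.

G is 4-regular and bipartite with parts {1, 2, 5, 8} and {3, 4, 6, 7} (each part is independent and every cross-pair is an edge), so G = K_{4,4}. Each part can be permuted independently (S_4 × S_4) and the two equal-size parts can also be swapped, giving (S_4 × S_4) ⋊ Z_2 of order 2·(4!)² = 1152.

1152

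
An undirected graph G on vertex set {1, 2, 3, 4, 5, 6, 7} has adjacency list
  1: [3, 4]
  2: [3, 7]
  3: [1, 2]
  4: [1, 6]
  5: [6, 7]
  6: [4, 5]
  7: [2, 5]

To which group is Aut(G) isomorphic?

G is 2-regular and connected on 7 vertices, i.e. the cycle C_7. The automorphisms of the 7-cycle are exactly the symmetries of a regular 7-gon: the dihedral group D_7, |D_7| = 14.

the dihedral group of order 14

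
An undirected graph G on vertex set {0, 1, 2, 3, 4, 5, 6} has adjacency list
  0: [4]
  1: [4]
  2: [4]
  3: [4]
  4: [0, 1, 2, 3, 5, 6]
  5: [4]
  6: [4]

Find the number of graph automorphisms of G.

720

Vertex 4 has degree 6 and every other vertex has degree 1, so G is the star K_{1,6} with centre 4. The 6 leaves are pairwise interchangeable while the centre is fixed, giving Aut(G) = S_6.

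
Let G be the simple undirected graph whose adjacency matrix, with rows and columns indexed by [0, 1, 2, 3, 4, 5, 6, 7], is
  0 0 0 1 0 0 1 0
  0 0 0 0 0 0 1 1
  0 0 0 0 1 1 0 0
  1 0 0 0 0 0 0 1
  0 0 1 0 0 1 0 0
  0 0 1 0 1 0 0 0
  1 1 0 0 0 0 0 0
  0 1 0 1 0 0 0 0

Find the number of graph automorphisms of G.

60

G has two connected components, {0, 1, 3, 6, 7} and {2, 4, 5}; each is 2-regular, so G = C_5 ⊔ C_3. No automorphism exchanges components of different sizes, hence Aut(G) is the direct product D_5 × D_3, order 60.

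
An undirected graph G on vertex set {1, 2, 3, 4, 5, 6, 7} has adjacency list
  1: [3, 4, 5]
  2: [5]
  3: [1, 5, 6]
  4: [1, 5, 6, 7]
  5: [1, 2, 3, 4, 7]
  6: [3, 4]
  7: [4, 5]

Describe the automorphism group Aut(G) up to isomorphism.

Degrees alone do not determine every vertex (e.g. 1 and 3 both have degree 3), but their neighbour-degree multisets differ: N(1) has degrees [3, 4, 5] while N(3) has degrees [2, 3, 5]. Repeating this refinement separates all vertices, so the only automorphism is the identity.

1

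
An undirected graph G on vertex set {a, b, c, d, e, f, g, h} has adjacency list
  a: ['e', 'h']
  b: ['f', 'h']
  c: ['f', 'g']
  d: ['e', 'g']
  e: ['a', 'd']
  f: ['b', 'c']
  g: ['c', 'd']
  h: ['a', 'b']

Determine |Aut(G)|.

G is 2-regular and connected on 8 vertices, i.e. the cycle C_8. The automorphisms of the 8-cycle are exactly the symmetries of a regular 8-gon: the dihedral group D_8, |D_8| = 16.

16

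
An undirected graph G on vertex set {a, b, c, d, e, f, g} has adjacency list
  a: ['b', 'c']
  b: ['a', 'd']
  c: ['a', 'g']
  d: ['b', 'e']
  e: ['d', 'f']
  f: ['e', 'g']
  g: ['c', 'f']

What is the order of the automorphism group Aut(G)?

Every vertex has degree 2 and the graph is connected, so G is the 7-cycle C_7. C_7 has 7 rotations and 7 reflections, so Aut(C_7) ≅ D_7 of order 14.

14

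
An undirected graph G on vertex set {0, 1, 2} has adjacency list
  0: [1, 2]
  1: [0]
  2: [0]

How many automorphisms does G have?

The degree sequence is [2, 1, 1]; the two degree-1 vertices 1 and 2 are the ends of a path, so G = P_3. A path has exactly one nontrivial symmetry — reversal — giving Aut(G) of order 2.

2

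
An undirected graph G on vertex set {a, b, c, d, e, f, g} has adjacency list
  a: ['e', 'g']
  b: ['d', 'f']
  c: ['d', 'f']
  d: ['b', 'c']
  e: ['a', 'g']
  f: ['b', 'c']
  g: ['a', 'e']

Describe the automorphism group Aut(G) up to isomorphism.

G has two connected components, {b, c, d, f} and {a, e, g}; each is 2-regular, so G = C_4 ⊔ C_3. The components are non-isomorphic (different sizes), so Aut(G) = Aut(C_3) × Aut(C_4) = D_3 × D_4 of order 6·8 = 48.

D_3 × D_4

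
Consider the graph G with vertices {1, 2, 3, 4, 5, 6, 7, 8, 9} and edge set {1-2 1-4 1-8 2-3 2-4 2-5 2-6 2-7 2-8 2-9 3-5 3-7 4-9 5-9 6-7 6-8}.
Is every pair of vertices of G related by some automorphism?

Vertex 2 is the only vertex of degree 8, so every automorphism fixes it; G is not vertex-transitive.

No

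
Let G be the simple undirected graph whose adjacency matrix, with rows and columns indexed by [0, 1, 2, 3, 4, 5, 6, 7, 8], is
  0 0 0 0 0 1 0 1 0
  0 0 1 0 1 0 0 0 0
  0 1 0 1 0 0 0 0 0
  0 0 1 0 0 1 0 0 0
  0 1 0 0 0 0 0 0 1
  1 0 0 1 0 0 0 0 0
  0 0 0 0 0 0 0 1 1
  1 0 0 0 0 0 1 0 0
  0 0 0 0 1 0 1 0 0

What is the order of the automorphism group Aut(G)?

G is 2-regular and connected on 9 vertices, i.e. the cycle C_9. C_9 has 9 rotations and 9 reflections, so Aut(C_9) ≅ D_9 of order 18.

18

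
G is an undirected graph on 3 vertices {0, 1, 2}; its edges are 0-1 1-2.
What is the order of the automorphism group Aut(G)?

2

The degree sequence is [1, 2, 1]; the two degree-1 vertices 0 and 2 are the ends of a path, so G = P_3. The only nontrivial automorphism of a path is the end-to-end reflection, so Aut(G) ≅ Z_2.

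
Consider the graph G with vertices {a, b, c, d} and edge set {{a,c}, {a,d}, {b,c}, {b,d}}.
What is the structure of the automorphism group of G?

the dihedral group of order 8

Every vertex has degree 2 and the graph is connected, so G is the 4-cycle C_4. C_4 has 4 rotations and 4 reflections, so Aut(C_4) ≅ D_4 of order 8.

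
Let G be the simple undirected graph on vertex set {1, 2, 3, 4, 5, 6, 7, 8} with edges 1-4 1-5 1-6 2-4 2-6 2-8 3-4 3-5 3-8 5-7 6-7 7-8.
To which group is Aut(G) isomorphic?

Z_2^3 ⋊ S_3

G is 3-regular and bipartite on 2^3 = 8 vertices with girth 4; it is the hypercube graph Q_3. The symmetry group of the 3-cube is the hyperoctahedral group B_3 = Z_2 ≀ S_3, of order 2^3·3! = 48.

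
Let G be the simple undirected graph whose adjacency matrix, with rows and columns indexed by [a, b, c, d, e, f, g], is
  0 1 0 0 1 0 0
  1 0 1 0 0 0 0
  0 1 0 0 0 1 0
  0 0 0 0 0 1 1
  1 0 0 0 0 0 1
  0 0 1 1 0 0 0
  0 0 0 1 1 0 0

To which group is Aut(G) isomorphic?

Every vertex has degree 2 and the graph is connected, so G is the 7-cycle C_7. The automorphisms of the 7-cycle are exactly the symmetries of a regular 7-gon: the dihedral group D_7, |D_7| = 14.

D_7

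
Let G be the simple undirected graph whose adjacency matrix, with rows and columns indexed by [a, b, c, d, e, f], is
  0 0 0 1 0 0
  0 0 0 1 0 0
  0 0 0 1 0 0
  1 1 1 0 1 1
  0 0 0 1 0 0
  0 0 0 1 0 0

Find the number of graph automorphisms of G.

Vertex d has degree 5 and every other vertex has degree 1, so G is the star K_{1,5} with centre d. The 5 leaves are pairwise interchangeable while the centre is fixed, giving Aut(G) = S_5.

120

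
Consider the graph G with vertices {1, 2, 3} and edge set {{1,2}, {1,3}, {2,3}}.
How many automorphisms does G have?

6

Every vertex has degree 2, so G is the complete graph K_3. Any permutation of the 3 vertices preserves K_3, so Aut(K_3) = S_3 of order 3! = 6.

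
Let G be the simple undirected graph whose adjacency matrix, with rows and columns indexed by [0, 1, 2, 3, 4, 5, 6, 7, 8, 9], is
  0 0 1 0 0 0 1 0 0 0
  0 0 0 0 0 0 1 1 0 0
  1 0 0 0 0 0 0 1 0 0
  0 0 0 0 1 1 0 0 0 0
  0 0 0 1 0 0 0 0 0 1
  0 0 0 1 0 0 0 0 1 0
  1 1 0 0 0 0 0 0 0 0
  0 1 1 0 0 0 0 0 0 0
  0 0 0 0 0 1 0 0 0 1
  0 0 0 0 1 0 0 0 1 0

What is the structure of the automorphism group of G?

G has two connected components, {3, 4, 5, 8, 9} and {0, 1, 2, 6, 7}; each is 2-regular, so G = C_5 ⊔ C_5. Aut of a disjoint union of two copies of C_5 is the wreath product D_5 ≀ Z_2, of order 2·10² = 200.

D_5 ≀ Z_2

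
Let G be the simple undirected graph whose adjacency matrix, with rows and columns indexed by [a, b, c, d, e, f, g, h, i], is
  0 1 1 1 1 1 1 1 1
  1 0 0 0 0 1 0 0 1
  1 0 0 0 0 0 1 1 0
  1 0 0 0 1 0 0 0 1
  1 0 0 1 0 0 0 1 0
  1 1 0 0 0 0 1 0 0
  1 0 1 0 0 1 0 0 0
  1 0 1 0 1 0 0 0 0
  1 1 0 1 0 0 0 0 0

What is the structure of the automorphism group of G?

Vertex a is the unique vertex of degree 8; the remaining 8 vertices each have degree 3 and induce a cycle, so G is the wheel on 9 vertices with hub a. Every automorphism fixes the hub and acts on the rim 8-cycle, so Aut(G) ≅ Aut(C_8) = D_8 of order 16.

the dihedral group of order 16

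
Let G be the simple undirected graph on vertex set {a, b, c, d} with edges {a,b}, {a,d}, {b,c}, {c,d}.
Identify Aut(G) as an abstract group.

the dihedral group of order 8

Every vertex has degree 2 and the graph is connected, so G is the 4-cycle C_4. C_4 has 4 rotations and 4 reflections, so Aut(C_4) ≅ D_4 of order 8.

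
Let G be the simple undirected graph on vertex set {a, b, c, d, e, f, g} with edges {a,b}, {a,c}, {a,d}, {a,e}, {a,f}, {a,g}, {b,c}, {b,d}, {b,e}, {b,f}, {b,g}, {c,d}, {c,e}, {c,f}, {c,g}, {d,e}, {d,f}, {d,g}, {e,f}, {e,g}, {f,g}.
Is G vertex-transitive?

Yes

Every vertex has degree 6, so G is the complete graph K_7. Any permutation of the 7 vertices preserves K_7, so Aut(K_7) = S_7 of order 7! = 5040. This group acts transitively on the 7 vertices.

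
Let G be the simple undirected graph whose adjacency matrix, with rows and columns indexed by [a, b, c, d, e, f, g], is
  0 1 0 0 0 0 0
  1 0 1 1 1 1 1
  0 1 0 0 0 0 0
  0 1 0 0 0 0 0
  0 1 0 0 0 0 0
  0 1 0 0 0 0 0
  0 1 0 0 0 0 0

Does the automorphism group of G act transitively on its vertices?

No

Vertex b is the only vertex of degree 6, so every automorphism fixes it; G is not vertex-transitive.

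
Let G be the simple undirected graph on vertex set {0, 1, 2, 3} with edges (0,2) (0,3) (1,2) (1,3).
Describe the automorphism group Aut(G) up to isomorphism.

the dihedral group of order 8

G is 2-regular and bipartite on 2^2 = 4 vertices with girth 4; it is the hypercube graph Q_2. The symmetry group of the 2-cube is the hyperoctahedral group B_2 = Z_2 ≀ S_2, of order 2^2·2! = 8.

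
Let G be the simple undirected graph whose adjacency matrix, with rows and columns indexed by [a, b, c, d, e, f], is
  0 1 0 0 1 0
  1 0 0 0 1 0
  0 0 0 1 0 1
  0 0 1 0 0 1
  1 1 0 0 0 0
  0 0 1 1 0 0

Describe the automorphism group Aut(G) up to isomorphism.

D_3 ≀ Z_2

G has two connected components, {c, d, f} and {a, b, e}; each is 2-regular, so G = C_3 ⊔ C_3. With two isomorphic components, Aut(G) = Aut(C_3) ≀ S_2 = (D_3 × D_3) ⋊ Z_2: permute each cycle by D_3, then optionally swap the two cycles. Order 2·(2·3)² = 72.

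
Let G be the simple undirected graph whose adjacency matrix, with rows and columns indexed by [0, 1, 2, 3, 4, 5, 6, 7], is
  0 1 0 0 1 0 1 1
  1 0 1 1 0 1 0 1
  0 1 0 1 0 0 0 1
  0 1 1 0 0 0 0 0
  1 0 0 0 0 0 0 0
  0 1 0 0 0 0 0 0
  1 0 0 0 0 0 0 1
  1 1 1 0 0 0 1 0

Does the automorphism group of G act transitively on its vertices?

No

Vertex 1 is the only vertex of degree 5, so every automorphism fixes it; G is not vertex-transitive.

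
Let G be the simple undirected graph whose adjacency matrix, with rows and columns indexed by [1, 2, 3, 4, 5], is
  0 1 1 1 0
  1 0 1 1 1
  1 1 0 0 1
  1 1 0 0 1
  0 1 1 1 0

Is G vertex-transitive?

Vertex 2 is the only vertex of degree 4, so every automorphism fixes it; G is not vertex-transitive.

No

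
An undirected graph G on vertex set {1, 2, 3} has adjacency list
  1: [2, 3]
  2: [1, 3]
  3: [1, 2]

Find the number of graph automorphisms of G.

6

Every vertex has degree 2, so G is the complete graph K_3. Any permutation of the 3 vertices preserves K_3, so Aut(K_3) = S_3 of order 3! = 6.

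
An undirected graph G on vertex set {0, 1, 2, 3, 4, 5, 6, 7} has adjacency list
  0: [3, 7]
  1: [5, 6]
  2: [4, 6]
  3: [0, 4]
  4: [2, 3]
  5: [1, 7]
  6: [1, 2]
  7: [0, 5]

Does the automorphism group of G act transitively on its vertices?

Yes

G is 2-regular and connected on 8 vertices, i.e. the cycle C_8. C_8 has 8 rotations and 8 reflections, so Aut(C_8) ≅ D_8 of order 16. Under this action every vertex can be carried to every other, so G is vertex-transitive.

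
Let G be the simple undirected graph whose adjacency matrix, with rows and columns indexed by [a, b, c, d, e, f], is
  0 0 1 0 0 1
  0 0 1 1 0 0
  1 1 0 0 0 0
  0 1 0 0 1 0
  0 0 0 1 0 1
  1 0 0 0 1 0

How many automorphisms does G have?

12

Every vertex has degree 2 and the graph is connected, so G is the 6-cycle C_6. The automorphisms of the 6-cycle are exactly the symmetries of a regular 6-gon: the dihedral group D_6, |D_6| = 12.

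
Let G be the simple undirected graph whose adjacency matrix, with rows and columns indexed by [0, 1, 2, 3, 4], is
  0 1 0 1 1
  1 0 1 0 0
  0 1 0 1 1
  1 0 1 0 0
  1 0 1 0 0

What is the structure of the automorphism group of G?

The vertices split by degree into {0, 2} (degree 3) and {1, 3, 4} (degree 2); every edge runs between the two parts, so G is the complete bipartite graph K_{2,3}. The parts have unequal sizes, so no automorphism swaps them; each part is permuted independently, giving S_3 × S_2 of order 3!·2! = 12.

S_3 × S_2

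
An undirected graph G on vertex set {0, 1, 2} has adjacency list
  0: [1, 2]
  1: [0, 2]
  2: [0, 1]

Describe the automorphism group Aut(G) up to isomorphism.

Every vertex has degree 2, so G is the complete graph K_3. Any permutation of the 3 vertices preserves K_3, so Aut(K_3) = S_3 of order 3! = 6.

the symmetric group on 3 letters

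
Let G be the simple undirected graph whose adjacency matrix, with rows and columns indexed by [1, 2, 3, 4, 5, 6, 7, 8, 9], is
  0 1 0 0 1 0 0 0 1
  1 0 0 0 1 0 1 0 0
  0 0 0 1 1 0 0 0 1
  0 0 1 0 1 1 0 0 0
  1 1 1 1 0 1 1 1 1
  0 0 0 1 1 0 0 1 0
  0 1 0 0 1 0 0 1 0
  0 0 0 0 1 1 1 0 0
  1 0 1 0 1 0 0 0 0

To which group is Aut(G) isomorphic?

Vertex 5 is the unique vertex of degree 8; the remaining 8 vertices each have degree 3 and induce a cycle, so G is the wheel on 9 vertices with hub 5. With the hub fixed, the remaining symmetry is that of the rim cycle C_8, giving the dihedral group D_8.

the dihedral group of order 16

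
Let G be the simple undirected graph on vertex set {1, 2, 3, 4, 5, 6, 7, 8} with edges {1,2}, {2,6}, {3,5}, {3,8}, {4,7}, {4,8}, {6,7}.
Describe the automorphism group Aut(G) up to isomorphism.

The degree sequence is [1, 2, 2, 2, 1, 2, 2, 2]; the two degree-1 vertices 1 and 5 are the ends of a path, so G = P_8. A path has exactly one nontrivial symmetry — reversal — giving Aut(G) of order 2.

Z_2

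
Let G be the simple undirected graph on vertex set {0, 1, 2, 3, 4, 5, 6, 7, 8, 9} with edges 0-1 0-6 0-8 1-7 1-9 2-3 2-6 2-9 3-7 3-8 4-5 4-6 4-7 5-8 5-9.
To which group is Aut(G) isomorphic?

the symmetric group S_5

G is 3-regular on 10 vertices with no triangles and no 4-cycles (girth 5): this is the Petersen graph. It is a classical fact that the Petersen graph has automorphism group S_5 (order 120), arising from its description as the Kneser graph K(5,2).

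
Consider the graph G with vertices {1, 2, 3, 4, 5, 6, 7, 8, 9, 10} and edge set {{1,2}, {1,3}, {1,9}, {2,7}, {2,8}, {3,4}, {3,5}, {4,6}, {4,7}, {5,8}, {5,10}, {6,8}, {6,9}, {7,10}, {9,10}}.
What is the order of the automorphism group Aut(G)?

G is 3-regular on 10 vertices with no triangles and no 4-cycles (girth 5): this is the Petersen graph. Viewing the Petersen graph as the Kneser graph K(5,2) — vertices are 2-subsets of {1,…,5}, edges join disjoint pairs — its automorphisms are exactly the permutations of the 5-element set, so Aut ≅ S_5 of order 120.

120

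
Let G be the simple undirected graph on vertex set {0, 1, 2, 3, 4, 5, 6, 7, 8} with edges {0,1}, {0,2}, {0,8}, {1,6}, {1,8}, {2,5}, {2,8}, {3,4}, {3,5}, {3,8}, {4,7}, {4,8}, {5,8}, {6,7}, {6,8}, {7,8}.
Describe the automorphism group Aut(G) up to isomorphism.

Vertex 8 is the unique vertex of degree 8; the remaining 8 vertices each have degree 3 and induce a cycle, so G is the wheel on 9 vertices with hub 8. Every automorphism fixes the hub and acts on the rim 8-cycle, so Aut(G) ≅ Aut(C_8) = D_8 of order 16.

the dihedral group of order 16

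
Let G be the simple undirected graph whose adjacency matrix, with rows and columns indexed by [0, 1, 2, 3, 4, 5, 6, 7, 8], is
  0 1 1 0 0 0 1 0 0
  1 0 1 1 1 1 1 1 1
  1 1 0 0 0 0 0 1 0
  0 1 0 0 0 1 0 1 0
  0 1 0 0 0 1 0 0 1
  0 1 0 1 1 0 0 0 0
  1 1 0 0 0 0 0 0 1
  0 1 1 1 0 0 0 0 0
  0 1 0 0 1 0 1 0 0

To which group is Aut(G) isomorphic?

the dihedral group of order 16

Vertex 1 is the unique vertex of degree 8; the remaining 8 vertices each have degree 3 and induce a cycle, so G is the wheel on 9 vertices with hub 1. Every automorphism fixes the hub and acts on the rim 8-cycle, so Aut(G) ≅ Aut(C_8) = D_8 of order 16.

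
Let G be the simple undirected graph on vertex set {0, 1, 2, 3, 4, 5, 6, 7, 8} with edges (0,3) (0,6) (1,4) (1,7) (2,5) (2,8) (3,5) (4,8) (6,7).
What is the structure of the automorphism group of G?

Every vertex has degree 2 and the graph is connected, so G is the 9-cycle C_9. The automorphisms of the 9-cycle are exactly the symmetries of a regular 9-gon: the dihedral group D_9, |D_9| = 18.

D_9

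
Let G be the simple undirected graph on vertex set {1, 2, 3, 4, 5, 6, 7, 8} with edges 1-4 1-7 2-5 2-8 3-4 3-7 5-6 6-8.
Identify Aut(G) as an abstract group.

D_4 ≀ Z_2

G has two connected components, {1, 3, 4, 7} and {2, 5, 6, 8}; each is 2-regular, so G = C_4 ⊔ C_4. With two isomorphic components, Aut(G) = Aut(C_4) ≀ S_2 = (D_4 × D_4) ⋊ Z_2: permute each cycle by D_4, then optionally swap the two cycles. Order 2·(2·4)² = 128.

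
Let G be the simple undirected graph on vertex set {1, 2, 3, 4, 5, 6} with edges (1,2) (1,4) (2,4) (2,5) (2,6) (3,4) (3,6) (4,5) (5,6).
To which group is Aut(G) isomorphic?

Degrees alone do not determine every vertex (e.g. 1 and 3 both have degree 2), but their neighbour-degree multisets differ: N(1) has degrees [4, 4] while N(3) has degrees [3, 4]. Repeating this refinement separates all vertices, so the only automorphism is the identity.

{e}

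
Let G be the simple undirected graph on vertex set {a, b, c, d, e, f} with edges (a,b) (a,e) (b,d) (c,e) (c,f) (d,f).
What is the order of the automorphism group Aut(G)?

G is 2-regular and connected on 6 vertices, i.e. the cycle C_6. The automorphisms of the 6-cycle are exactly the symmetries of a regular 6-gon: the dihedral group D_6, |D_6| = 12.

12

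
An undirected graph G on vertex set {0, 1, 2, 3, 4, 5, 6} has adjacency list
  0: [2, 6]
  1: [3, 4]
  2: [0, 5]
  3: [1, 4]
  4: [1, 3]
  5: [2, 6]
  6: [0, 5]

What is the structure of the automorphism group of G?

G has two connected components, {0, 2, 5, 6} and {1, 3, 4}; each is 2-regular, so G = C_4 ⊔ C_3. The components are non-isomorphic (different sizes), so Aut(G) = Aut(C_4) × Aut(C_3) = D_4 × D_3 of order 8·6 = 48.

D_4 × D_3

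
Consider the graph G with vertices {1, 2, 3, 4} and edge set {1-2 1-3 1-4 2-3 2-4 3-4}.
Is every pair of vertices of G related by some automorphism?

Yes

All 4 vertices are pairwise adjacent: G = K_4. Every bijection on the vertex set is an automorphism of K_4; hence Aut(K_4) ≅ S_4, order 24. Under this action every vertex can be carried to every other, so G is vertex-transitive.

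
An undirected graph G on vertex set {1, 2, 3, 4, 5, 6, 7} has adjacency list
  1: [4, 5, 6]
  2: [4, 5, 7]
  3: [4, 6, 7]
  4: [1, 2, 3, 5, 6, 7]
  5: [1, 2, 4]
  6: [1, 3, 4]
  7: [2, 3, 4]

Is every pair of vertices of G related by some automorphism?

Vertex 4 is the only vertex of degree 6, so every automorphism fixes it; G is not vertex-transitive.

No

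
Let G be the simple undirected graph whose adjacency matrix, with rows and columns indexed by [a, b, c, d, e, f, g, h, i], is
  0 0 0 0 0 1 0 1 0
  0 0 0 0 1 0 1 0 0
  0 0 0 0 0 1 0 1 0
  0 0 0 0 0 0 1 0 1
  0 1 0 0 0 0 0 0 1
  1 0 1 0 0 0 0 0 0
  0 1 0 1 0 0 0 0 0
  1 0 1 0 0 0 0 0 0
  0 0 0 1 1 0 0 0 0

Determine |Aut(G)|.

80

G has two connected components, {b, d, e, g, i} and {a, c, f, h}; each is 2-regular, so G = C_5 ⊔ C_4. No automorphism exchanges components of different sizes, hence Aut(G) is the direct product D_4 × D_5, order 80.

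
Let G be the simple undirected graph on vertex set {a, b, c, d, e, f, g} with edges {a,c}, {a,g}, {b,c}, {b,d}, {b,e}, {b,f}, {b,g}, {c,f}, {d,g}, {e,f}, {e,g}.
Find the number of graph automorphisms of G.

1

Degrees alone do not determine every vertex (e.g. a and d both have degree 2), but their neighbour-degree multisets differ: N(a) has degrees [3, 4] while N(d) has degrees [4, 5]. Repeating this refinement separates all vertices, so the only automorphism is the identity.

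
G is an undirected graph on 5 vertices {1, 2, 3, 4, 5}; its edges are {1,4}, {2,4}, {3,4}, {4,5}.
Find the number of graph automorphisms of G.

24

Vertex 4 has degree 4 and every other vertex has degree 1, so G is the star K_{1,4} with centre 4. The 4 leaves are pairwise interchangeable while the centre is fixed, giving Aut(G) = S_4.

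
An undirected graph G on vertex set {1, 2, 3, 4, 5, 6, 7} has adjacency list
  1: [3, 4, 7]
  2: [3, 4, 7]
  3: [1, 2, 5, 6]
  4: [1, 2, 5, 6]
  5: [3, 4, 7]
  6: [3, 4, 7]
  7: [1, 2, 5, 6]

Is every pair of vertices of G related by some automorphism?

No

Automorphisms preserve degree, but G has vertices of degree 3 and vertices of degree 4; no automorphism maps one to the other, so G is not vertex-transitive.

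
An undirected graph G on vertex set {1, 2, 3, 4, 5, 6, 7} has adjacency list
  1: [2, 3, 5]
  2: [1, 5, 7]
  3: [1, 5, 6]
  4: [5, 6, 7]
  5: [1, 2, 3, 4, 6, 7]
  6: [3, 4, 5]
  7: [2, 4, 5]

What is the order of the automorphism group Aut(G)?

12

Vertex 5 is the unique vertex of degree 6; the remaining 6 vertices each have degree 3 and induce a cycle, so G is the wheel on 7 vertices with hub 5. Every automorphism fixes the hub and acts on the rim 6-cycle, so Aut(G) ≅ Aut(C_6) = D_6 of order 12.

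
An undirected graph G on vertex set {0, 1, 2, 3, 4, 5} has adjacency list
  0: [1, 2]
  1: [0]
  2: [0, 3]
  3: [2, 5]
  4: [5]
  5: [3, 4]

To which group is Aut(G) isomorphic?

the cyclic group of order 2

The degree sequence is [2, 1, 2, 2, 1, 2]; the two degree-1 vertices 1 and 4 are the ends of a path, so G = P_6. The only nontrivial automorphism of a path is the end-to-end reflection, so Aut(G) ≅ Z_2.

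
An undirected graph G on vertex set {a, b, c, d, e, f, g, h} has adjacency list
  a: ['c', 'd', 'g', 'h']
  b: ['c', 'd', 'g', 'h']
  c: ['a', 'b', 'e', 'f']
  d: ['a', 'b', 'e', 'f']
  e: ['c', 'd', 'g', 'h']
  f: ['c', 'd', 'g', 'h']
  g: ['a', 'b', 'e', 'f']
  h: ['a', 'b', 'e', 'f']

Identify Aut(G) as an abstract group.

(S_4 × S_4) ⋊ Z_2

G is 4-regular and bipartite with parts {c, d, g, h} and {a, b, e, f} (each part is independent and every cross-pair is an edge), so G = K_{4,4}. Aut(K_{4,4}) is the wreath product S_4 ≀ Z_2: permute within each part, then optionally swap the parts; |Aut| = 2·(4!)² = 1152.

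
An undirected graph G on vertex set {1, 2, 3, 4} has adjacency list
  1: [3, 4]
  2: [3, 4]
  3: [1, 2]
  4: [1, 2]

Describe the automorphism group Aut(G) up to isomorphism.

the hyperoctahedral group B_2

G is 2-regular and bipartite on 2^2 = 4 vertices with girth 4; it is the hypercube graph Q_2. Aut(Q_2) consists of the signed permutations of the 2 coordinate axes: 2! permutations times 2^2 sign flips, so |Aut| = 2^2·2! = 8.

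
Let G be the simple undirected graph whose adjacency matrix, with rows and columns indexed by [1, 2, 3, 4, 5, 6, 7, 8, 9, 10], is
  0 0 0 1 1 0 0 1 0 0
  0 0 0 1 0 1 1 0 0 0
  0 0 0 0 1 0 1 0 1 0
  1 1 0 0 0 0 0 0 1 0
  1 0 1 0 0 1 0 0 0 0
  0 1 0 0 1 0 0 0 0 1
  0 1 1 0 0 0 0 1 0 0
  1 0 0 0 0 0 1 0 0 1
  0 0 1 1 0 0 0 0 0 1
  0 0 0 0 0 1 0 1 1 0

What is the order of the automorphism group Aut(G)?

G is 3-regular on 10 vertices with no triangles and no 4-cycles (girth 5): this is the Petersen graph. Viewing the Petersen graph as the Kneser graph K(5,2) — vertices are 2-subsets of {1,…,5}, edges join disjoint pairs — its automorphisms are exactly the permutations of the 5-element set, so Aut ≅ S_5 of order 120.

120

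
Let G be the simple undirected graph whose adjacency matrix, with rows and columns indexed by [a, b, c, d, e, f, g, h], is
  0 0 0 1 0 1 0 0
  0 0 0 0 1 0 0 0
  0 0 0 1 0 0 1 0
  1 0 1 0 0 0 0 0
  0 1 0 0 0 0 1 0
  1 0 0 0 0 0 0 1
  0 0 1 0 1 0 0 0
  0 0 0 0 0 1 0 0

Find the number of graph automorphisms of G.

The degree sequence is [2, 1, 2, 2, 2, 2, 2, 1]; the two degree-1 vertices b and h are the ends of a path, so G = P_8. The only nontrivial automorphism of a path is the end-to-end reflection, so Aut(G) ≅ Z_2.

2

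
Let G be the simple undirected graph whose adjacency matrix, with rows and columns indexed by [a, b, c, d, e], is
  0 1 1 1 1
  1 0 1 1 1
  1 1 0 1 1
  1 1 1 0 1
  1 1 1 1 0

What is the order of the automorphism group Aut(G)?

120

All 5 vertices are pairwise adjacent: G = K_5. Every bijection on the vertex set is an automorphism of K_5; hence Aut(K_5) ≅ S_5, order 120.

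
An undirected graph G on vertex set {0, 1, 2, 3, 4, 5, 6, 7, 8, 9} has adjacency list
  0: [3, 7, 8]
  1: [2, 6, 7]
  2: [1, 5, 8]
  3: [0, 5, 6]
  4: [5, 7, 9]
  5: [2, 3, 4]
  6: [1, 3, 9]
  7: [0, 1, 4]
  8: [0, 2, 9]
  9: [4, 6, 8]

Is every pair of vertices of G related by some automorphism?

G is 3-regular on 10 vertices with no triangles and no 4-cycles (girth 5): this is the Petersen graph. Viewing the Petersen graph as the Kneser graph K(5,2) — vertices are 2-subsets of {1,…,5}, edges join disjoint pairs — its automorphisms are exactly the permutations of the 5-element set, so Aut ≅ S_5 of order 120. This group acts transitively on the 10 vertices.

Yes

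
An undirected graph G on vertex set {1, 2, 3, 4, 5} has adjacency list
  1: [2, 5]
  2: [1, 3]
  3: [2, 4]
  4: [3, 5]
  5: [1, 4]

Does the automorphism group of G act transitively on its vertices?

Every vertex has degree 2 and the graph is connected, so G is the 5-cycle C_5. The automorphisms of the 5-cycle are exactly the symmetries of a regular 5-gon: the dihedral group D_5, |D_5| = 10. This group acts transitively on the 5 vertices.

Yes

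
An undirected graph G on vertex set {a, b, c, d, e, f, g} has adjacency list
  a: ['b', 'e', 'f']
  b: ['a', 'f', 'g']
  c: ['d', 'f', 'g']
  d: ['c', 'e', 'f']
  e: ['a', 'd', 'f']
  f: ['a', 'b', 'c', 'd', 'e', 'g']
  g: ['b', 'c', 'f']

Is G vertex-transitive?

Vertex f is the only vertex of degree 6, so every automorphism fixes it; G is not vertex-transitive.

No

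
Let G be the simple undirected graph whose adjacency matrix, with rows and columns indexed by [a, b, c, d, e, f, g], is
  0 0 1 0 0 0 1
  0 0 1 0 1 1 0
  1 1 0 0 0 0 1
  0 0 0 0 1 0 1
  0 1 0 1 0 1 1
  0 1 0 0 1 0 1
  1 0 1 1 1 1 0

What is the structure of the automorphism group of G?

Degrees alone do not determine every vertex (e.g. a and d both have degree 2), but their neighbour-degree multisets differ: N(a) has degrees [3, 5] while N(d) has degrees [4, 5]. Repeating this refinement separates all vertices, so the only automorphism is the identity.

1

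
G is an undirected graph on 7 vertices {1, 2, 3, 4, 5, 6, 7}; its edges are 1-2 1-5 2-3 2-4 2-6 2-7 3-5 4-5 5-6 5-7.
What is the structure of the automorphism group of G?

S_5 × S_2

The vertices split by degree into {2, 5} (degree 5) and {1, 3, 4, 6, 7} (degree 2); every edge runs between the two parts, so G is the complete bipartite graph K_{2,5}. The parts have unequal sizes, so no automorphism swaps them; each part is permuted independently, giving S_5 × S_2 of order 5!·2! = 240.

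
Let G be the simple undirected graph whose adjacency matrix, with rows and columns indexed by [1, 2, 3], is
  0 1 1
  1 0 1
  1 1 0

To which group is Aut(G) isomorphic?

S_3

Every vertex has degree 2, so G is the complete graph K_3. Every bijection on the vertex set is an automorphism of K_3; hence Aut(K_3) ≅ S_3, order 6.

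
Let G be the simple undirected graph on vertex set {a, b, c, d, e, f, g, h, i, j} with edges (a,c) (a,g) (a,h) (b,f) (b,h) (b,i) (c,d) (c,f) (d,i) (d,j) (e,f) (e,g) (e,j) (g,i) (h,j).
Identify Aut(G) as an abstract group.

the symmetric group S_5

G is 3-regular on 10 vertices with no triangles and no 4-cycles (girth 5): this is the Petersen graph. It is a classical fact that the Petersen graph has automorphism group S_5 (order 120), arising from its description as the Kneser graph K(5,2).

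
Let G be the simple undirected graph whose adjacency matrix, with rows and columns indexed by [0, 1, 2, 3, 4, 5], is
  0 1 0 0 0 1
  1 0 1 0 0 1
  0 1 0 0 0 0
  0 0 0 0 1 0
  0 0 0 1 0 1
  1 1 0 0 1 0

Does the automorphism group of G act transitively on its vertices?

Automorphisms preserve degree, but G has vertices of degree 1 and vertices of degree 3; no automorphism maps one to the other, so G is not vertex-transitive.

No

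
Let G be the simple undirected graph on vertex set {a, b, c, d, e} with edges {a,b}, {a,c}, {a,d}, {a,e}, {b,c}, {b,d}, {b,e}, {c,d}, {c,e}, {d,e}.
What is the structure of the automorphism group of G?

Every vertex has degree 4, so G is the complete graph K_5. Every bijection on the vertex set is an automorphism of K_5; hence Aut(K_5) ≅ S_5, order 120.

the symmetric group on 5 letters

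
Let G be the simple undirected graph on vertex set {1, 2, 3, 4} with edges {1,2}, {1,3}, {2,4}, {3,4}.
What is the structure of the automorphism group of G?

Z_2^2 ⋊ S_2

G is 2-regular and bipartite on 2^2 = 4 vertices with girth 4; it is the hypercube graph Q_2. The symmetry group of the 2-cube is the hyperoctahedral group B_2 = Z_2 ≀ S_2, of order 2^2·2! = 8.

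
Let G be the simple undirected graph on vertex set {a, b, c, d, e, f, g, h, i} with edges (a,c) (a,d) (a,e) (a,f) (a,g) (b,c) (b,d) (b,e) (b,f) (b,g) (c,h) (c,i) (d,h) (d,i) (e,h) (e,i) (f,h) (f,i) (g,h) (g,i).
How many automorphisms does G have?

2880

The vertices split by degree into {a, b, h, i} (degree 5) and {c, d, e, f, g} (degree 4); every edge runs between the two parts, so G is the complete bipartite graph K_{4,5}. The parts have unequal sizes, so no automorphism swaps them; each part is permuted independently, giving S_4 × S_5 of order 4!·5! = 2880.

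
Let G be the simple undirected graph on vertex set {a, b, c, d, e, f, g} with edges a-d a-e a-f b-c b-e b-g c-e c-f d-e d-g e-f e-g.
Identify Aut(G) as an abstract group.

Vertex e is the unique vertex of degree 6; the remaining 6 vertices each have degree 3 and induce a cycle, so G is the wheel on 7 vertices with hub e. With the hub fixed, the remaining symmetry is that of the rim cycle C_6, giving the dihedral group D_6.

D_6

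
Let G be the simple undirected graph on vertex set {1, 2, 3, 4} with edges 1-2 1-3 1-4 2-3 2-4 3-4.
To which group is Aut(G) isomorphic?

Every vertex has degree 3, so G is the complete graph K_4. Every bijection on the vertex set is an automorphism of K_4; hence Aut(K_4) ≅ S_4, order 24.

the symmetric group on 4 letters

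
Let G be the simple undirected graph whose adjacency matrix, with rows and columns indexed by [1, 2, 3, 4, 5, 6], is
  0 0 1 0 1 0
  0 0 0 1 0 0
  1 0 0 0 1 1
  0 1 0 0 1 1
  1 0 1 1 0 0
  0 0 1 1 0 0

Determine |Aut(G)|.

The degree sequence is [2, 1, 3, 3, 3, 2]. Checking the degree-preserving permutations of the vertex set shows that none except the identity preserves every edge, so Aut(G) is trivial.

1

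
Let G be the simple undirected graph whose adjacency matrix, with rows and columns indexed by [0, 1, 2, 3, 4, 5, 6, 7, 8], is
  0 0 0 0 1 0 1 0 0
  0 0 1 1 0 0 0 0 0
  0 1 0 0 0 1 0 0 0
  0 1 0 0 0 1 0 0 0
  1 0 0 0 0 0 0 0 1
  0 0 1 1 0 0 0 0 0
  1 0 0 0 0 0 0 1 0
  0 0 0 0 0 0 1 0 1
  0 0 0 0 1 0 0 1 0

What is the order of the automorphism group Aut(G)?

80

G has two connected components, {0, 4, 6, 7, 8} and {1, 2, 3, 5}; each is 2-regular, so G = C_5 ⊔ C_4. The components are non-isomorphic (different sizes), so Aut(G) = Aut(C_4) × Aut(C_5) = D_4 × D_5 of order 8·10 = 80.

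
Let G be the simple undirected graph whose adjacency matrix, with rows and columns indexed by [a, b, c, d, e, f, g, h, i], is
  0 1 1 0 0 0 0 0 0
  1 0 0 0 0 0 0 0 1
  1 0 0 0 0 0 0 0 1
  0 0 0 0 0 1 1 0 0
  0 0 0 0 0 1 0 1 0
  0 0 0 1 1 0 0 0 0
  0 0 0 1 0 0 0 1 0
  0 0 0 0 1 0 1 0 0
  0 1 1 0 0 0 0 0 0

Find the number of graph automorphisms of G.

80

G has two connected components, {d, e, f, g, h} and {a, b, c, i}; each is 2-regular, so G = C_5 ⊔ C_4. The components are non-isomorphic (different sizes), so Aut(G) = Aut(C_4) × Aut(C_5) = D_4 × D_5 of order 8·10 = 80.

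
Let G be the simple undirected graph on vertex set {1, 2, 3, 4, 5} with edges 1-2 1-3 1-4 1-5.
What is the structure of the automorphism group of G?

the symmetric group on 4 letters

Vertex 1 has degree 4 and every other vertex has degree 1, so G is the star K_{1,4} with centre 1. The 4 leaves are pairwise interchangeable while the centre is fixed, giving Aut(G) = S_4.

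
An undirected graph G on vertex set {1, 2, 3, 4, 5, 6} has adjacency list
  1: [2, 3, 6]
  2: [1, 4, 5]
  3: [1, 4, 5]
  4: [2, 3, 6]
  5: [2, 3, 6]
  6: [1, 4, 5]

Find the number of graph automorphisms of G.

72

G is 3-regular and bipartite with parts {2, 3, 6} and {1, 4, 5} (each part is independent and every cross-pair is an edge), so G = K_{3,3}. Each part can be permuted independently (S_3 × S_3) and the two equal-size parts can also be swapped, giving (S_3 × S_3) ⋊ Z_2 of order 2·(3!)² = 72.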